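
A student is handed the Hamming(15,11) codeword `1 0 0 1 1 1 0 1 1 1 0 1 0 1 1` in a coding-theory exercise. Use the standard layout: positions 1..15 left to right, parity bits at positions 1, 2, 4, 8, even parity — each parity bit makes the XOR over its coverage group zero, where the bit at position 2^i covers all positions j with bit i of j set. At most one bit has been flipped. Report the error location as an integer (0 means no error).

0

s1: b1⊕b3⊕b5⊕b7⊕b9⊕b11⊕b13⊕b15 = 1⊕0⊕1⊕0⊕1⊕0⊕0⊕1 = 0
s2: b2⊕b3⊕b6⊕b7⊕b10⊕b11⊕b14⊕b15 = 0⊕0⊕1⊕0⊕1⊕0⊕1⊕1 = 0
s4: b4⊕b5⊕b6⊕b7⊕b12⊕b13⊕b14⊕b15 = 1⊕1⊕1⊕0⊕1⊕0⊕1⊕1 = 0
s8: b8⊕b9⊕b10⊕b11⊕b12⊕b13⊕b14⊕b15 = 1⊕1⊕1⊕0⊕1⊕0⊕1⊕1 = 0
Syndrome (s8...s1) = 0000 → position 0 (no error).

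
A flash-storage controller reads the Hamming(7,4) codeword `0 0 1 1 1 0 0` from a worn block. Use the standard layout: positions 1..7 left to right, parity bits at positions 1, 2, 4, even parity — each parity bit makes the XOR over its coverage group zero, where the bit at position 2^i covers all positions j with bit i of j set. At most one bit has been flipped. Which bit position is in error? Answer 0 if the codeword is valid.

2

s1: b1⊕b3⊕b5⊕b7 = 0⊕1⊕1⊕0 = 0
s2: b2⊕b3⊕b6⊕b7 = 0⊕1⊕0⊕0 = 1
s4: b4⊕b5⊕b6⊕b7 = 1⊕1⊕0⊕0 = 0
Syndrome (s4...s1) = 010 → position 2.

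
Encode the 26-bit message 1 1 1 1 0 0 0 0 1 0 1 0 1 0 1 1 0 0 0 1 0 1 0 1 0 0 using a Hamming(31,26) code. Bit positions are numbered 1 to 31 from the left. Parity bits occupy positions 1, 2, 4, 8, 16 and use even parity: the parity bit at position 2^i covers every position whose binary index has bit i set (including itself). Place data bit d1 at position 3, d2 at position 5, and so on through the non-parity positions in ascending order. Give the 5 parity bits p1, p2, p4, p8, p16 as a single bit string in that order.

10010

Place data bits at non-power-of-two positions: b3=1, b5=1, b6=1, b7=1, b9=0, b10=0, b11=0, b12=0, b13=1, b14=0, b15=1, b17=0, b18=1, b19=0, b20=1, b21=1, b22=0, b23=0, b24=0, b25=1, b26=0, b27=1, b28=0, b29=1, b30=0, b31=0.
p1 = XOR of data positions {3,5,7,9,11,13,15,17,19,21,23,25,27,29,31} = 1⊕1⊕1⊕0⊕0⊕1⊕1⊕0⊕0⊕1⊕0⊕1⊕1⊕1⊕0 = 1
p2 = XOR of data positions {3,6,7,10,11,14,15,18,19,22,23,26,27,30,31} = 1⊕1⊕1⊕0⊕0⊕0⊕1⊕1⊕0⊕0⊕0⊕0⊕1⊕0⊕0 = 0
p4 = XOR of data positions {5,6,7,12,13,14,15,20,21,22,23,28,29,30,31} = 1⊕1⊕1⊕0⊕1⊕0⊕1⊕1⊕1⊕0⊕0⊕0⊕1⊕0⊕0 = 0
p8 = XOR of data positions {9,10,11,12,13,14,15,24,25,26,27,28,29,30,31} = 0⊕0⊕0⊕0⊕1⊕0⊕1⊕0⊕1⊕0⊕1⊕0⊕1⊕0⊕0 = 1
p16 = XOR of data positions {17,18,19,20,21,22,23,24,25,26,27,28,29,30,31} = 0⊕1⊕0⊕1⊕1⊕0⊕0⊕0⊕1⊕0⊕1⊕0⊕1⊕0⊕0 = 0
Parity bits p1,p2,p4,p8,p16 = 10010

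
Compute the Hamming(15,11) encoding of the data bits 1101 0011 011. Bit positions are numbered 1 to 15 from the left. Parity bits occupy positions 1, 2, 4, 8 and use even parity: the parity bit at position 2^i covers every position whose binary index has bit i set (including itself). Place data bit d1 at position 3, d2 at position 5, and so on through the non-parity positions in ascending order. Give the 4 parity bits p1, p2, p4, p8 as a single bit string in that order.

Place data bits at non-power-of-two positions: b3=1, b5=1, b6=0, b7=1, b9=0, b10=0, b11=1, b12=1, b13=0, b14=1, b15=1.
p1 = XOR of data positions {3,5,7,9,11,13,15} = 1⊕1⊕1⊕0⊕1⊕0⊕1 = 1
p2 = XOR of data positions {3,6,7,10,11,14,15} = 1⊕0⊕1⊕0⊕1⊕1⊕1 = 1
p4 = XOR of data positions {5,6,7,12,13,14,15} = 1⊕0⊕1⊕1⊕0⊕1⊕1 = 1
p8 = XOR of data positions {9,10,11,12,13,14,15} = 0⊕0⊕1⊕1⊕0⊕1⊕1 = 0
Parity bits p1,p2,p4,p8 = 1110

1110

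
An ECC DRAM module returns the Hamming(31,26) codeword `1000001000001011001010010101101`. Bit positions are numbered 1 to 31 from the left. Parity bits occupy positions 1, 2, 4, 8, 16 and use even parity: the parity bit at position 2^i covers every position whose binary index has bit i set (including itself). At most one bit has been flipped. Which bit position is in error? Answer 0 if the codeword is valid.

14

s1: b1⊕b3⊕b5⊕b7⊕b9⊕b11⊕b13⊕b15⊕b17⊕b19⊕b21⊕b23⊕b25⊕b27⊕b29⊕b31 = 1⊕0⊕0⊕1⊕0⊕0⊕1⊕1⊕0⊕1⊕1⊕0⊕0⊕0⊕1⊕1 = 0
s2: b2⊕b3⊕b6⊕b7⊕b10⊕b11⊕b14⊕b15⊕b18⊕b19⊕b22⊕b23⊕b26⊕b27⊕b30⊕b31 = 0⊕0⊕0⊕1⊕0⊕0⊕0⊕1⊕0⊕1⊕0⊕0⊕1⊕0⊕0⊕1 = 1
s4: b4⊕b5⊕b6⊕b7⊕b12⊕b13⊕b14⊕b15⊕b20⊕b21⊕b22⊕b23⊕b28⊕b29⊕b30⊕b31 = 0⊕0⊕0⊕1⊕0⊕1⊕0⊕1⊕0⊕1⊕0⊕0⊕1⊕1⊕0⊕1 = 1
s8: b8⊕b9⊕b10⊕b11⊕b12⊕b13⊕b14⊕b15⊕b24⊕b25⊕b26⊕b27⊕b28⊕b29⊕b30⊕b31 = 0⊕0⊕0⊕0⊕0⊕1⊕0⊕1⊕1⊕0⊕1⊕0⊕1⊕1⊕0⊕1 = 1
s16: b16⊕b17⊕b18⊕b19⊕b20⊕b21⊕b22⊕b23⊕b24⊕b25⊕b26⊕b27⊕b28⊕b29⊕b30⊕b31 = 1⊕0⊕0⊕1⊕0⊕1⊕0⊕0⊕1⊕0⊕1⊕0⊕1⊕1⊕0⊕1 = 0
Syndrome (s16...s1) = 01110 → position 14.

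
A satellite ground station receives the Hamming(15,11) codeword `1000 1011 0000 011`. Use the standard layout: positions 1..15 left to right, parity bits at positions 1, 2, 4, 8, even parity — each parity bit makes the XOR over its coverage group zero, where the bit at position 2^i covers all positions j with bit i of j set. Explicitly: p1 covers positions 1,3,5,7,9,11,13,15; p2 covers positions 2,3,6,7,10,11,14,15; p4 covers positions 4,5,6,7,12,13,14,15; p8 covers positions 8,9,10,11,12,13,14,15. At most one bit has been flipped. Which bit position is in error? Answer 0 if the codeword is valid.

s1: b1⊕b3⊕b5⊕b7⊕b9⊕b11⊕b13⊕b15 = 1⊕0⊕1⊕1⊕0⊕0⊕0⊕1 = 0
s2: b2⊕b3⊕b6⊕b7⊕b10⊕b11⊕b14⊕b15 = 0⊕0⊕0⊕1⊕0⊕0⊕1⊕1 = 1
s4: b4⊕b5⊕b6⊕b7⊕b12⊕b13⊕b14⊕b15 = 0⊕1⊕0⊕1⊕0⊕0⊕1⊕1 = 0
s8: b8⊕b9⊕b10⊕b11⊕b12⊕b13⊕b14⊕b15 = 1⊕0⊕0⊕0⊕0⊕0⊕1⊕1 = 1
Syndrome (s8...s1) = 1010 → position 10.

10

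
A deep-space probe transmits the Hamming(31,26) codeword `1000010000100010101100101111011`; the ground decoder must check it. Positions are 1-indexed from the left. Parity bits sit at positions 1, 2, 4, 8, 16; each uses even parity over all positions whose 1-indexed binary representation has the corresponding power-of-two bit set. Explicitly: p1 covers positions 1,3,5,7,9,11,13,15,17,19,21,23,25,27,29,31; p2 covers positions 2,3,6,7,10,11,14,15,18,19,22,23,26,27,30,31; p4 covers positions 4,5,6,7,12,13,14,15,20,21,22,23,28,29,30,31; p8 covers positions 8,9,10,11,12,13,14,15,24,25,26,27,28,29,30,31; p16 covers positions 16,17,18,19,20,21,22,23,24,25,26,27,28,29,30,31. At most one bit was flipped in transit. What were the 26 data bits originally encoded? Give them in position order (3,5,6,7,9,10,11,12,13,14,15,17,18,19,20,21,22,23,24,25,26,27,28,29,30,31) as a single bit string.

s1: b1⊕b3⊕b5⊕b7⊕b9⊕b11⊕b13⊕b15⊕b17⊕b19⊕b21⊕b23⊕b25⊕b27⊕b29⊕b31 = 1⊕0⊕0⊕0⊕0⊕1⊕0⊕1⊕1⊕1⊕0⊕1⊕1⊕1⊕0⊕1 = 1
s2: b2⊕b3⊕b6⊕b7⊕b10⊕b11⊕b14⊕b15⊕b18⊕b19⊕b22⊕b23⊕b26⊕b27⊕b30⊕b31 = 0⊕0⊕1⊕0⊕0⊕1⊕0⊕1⊕0⊕1⊕0⊕1⊕1⊕1⊕1⊕1 = 1
s4: b4⊕b5⊕b6⊕b7⊕b12⊕b13⊕b14⊕b15⊕b20⊕b21⊕b22⊕b23⊕b28⊕b29⊕b30⊕b31 = 0⊕0⊕1⊕0⊕0⊕0⊕0⊕1⊕1⊕0⊕0⊕1⊕1⊕0⊕1⊕1 = 1
s8: b8⊕b9⊕b10⊕b11⊕b12⊕b13⊕b14⊕b15⊕b24⊕b25⊕b26⊕b27⊕b28⊕b29⊕b30⊕b31 = 0⊕0⊕0⊕1⊕0⊕0⊕0⊕1⊕0⊕1⊕1⊕1⊕1⊕0⊕1⊕1 = 0
s16: b16⊕b17⊕b18⊕b19⊕b20⊕b21⊕b22⊕b23⊕b24⊕b25⊕b26⊕b27⊕b28⊕b29⊕b30⊕b31 = 0⊕1⊕0⊕1⊕1⊕0⊕0⊕1⊕0⊕1⊕1⊕1⊕1⊕0⊕1⊕1 = 0
Syndrome (s16...s1) = 00111 → position 7.
Flip bit 7: corrected codeword = 1000011000100010101100101111011
Data bits at positions 3,5,6,7,9,10,11,12,13,14,15,17,18,19,20,21,22,23,24,25,26,27,28,29,30,31: 00110010001101100101111011

00110010001101100101111011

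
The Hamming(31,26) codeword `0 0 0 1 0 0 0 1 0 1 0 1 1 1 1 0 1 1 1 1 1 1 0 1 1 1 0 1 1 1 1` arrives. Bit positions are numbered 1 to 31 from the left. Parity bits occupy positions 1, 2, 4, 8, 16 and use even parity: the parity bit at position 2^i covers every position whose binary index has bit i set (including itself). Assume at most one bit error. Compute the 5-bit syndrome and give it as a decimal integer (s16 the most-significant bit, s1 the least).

26

s1: b1⊕b3⊕b5⊕b7⊕b9⊕b11⊕b13⊕b15⊕b17⊕b19⊕b21⊕b23⊕b25⊕b27⊕b29⊕b31 = 0⊕0⊕0⊕0⊕0⊕0⊕1⊕1⊕1⊕1⊕1⊕0⊕1⊕0⊕1⊕1 = 0
s2: b2⊕b3⊕b6⊕b7⊕b10⊕b11⊕b14⊕b15⊕b18⊕b19⊕b22⊕b23⊕b26⊕b27⊕b30⊕b31 = 0⊕0⊕0⊕0⊕1⊕0⊕1⊕1⊕1⊕1⊕1⊕0⊕1⊕0⊕1⊕1 = 1
s4: b4⊕b5⊕b6⊕b7⊕b12⊕b13⊕b14⊕b15⊕b20⊕b21⊕b22⊕b23⊕b28⊕b29⊕b30⊕b31 = 1⊕0⊕0⊕0⊕1⊕1⊕1⊕1⊕1⊕1⊕1⊕0⊕1⊕1⊕1⊕1 = 0
s8: b8⊕b9⊕b10⊕b11⊕b12⊕b13⊕b14⊕b15⊕b24⊕b25⊕b26⊕b27⊕b28⊕b29⊕b30⊕b31 = 1⊕0⊕1⊕0⊕1⊕1⊕1⊕1⊕1⊕1⊕1⊕0⊕1⊕1⊕1⊕1 = 1
s16: b16⊕b17⊕b18⊕b19⊕b20⊕b21⊕b22⊕b23⊕b24⊕b25⊕b26⊕b27⊕b28⊕b29⊕b30⊕b31 = 0⊕1⊕1⊕1⊕1⊕1⊕1⊕0⊕1⊕1⊕1⊕0⊕1⊕1⊕1⊕1 = 1
Syndrome (s16...s1) = 11010 → position 26.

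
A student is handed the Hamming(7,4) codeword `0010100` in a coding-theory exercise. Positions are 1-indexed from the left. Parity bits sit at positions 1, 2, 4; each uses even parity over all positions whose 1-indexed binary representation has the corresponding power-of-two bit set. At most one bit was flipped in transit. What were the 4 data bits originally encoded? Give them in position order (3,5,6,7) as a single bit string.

s1: b1⊕b3⊕b5⊕b7 = 0⊕1⊕1⊕0 = 0
s2: b2⊕b3⊕b6⊕b7 = 0⊕1⊕0⊕0 = 1
s4: b4⊕b5⊕b6⊕b7 = 0⊕1⊕0⊕0 = 1
Syndrome (s4...s1) = 110 → position 6.
Flip bit 6: corrected codeword = 0010110
Data bits at positions 3,5,6,7: 1110

1110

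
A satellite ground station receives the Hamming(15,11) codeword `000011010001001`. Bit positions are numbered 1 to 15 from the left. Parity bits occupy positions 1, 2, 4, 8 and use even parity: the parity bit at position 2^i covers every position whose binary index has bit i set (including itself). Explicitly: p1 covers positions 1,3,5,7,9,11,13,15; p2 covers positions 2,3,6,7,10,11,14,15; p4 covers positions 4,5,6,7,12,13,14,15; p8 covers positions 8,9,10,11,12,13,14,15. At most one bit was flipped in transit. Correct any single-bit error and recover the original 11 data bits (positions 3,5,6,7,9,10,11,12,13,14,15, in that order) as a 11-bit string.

s1: b1⊕b3⊕b5⊕b7⊕b9⊕b11⊕b13⊕b15 = 0⊕0⊕1⊕0⊕0⊕0⊕0⊕1 = 0
s2: b2⊕b3⊕b6⊕b7⊕b10⊕b11⊕b14⊕b15 = 0⊕0⊕1⊕0⊕0⊕0⊕0⊕1 = 0
s4: b4⊕b5⊕b6⊕b7⊕b12⊕b13⊕b14⊕b15 = 0⊕1⊕1⊕0⊕1⊕0⊕0⊕1 = 0
s8: b8⊕b9⊕b10⊕b11⊕b12⊕b13⊕b14⊕b15 = 1⊕0⊕0⊕0⊕1⊕0⊕0⊕1 = 1
Syndrome (s8...s1) = 1000 → position 8.
Flip bit 8: corrected codeword = 000011000001001
Data bits at positions 3,5,6,7,9,10,11,12,13,14,15: 01100001001

01100001001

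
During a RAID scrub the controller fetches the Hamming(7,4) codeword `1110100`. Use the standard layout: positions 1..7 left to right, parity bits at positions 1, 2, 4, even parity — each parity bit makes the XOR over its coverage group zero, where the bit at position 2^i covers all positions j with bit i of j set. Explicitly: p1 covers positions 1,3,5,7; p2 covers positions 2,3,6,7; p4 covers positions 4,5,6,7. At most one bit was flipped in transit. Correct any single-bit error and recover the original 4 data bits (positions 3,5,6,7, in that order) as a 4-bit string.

1000

s1: b1⊕b3⊕b5⊕b7 = 1⊕1⊕1⊕0 = 1
s2: b2⊕b3⊕b6⊕b7 = 1⊕1⊕0⊕0 = 0
s4: b4⊕b5⊕b6⊕b7 = 0⊕1⊕0⊕0 = 1
Syndrome (s4...s1) = 101 → position 5.
Flip bit 5: corrected codeword = 1110000
Data bits at positions 3,5,6,7: 1000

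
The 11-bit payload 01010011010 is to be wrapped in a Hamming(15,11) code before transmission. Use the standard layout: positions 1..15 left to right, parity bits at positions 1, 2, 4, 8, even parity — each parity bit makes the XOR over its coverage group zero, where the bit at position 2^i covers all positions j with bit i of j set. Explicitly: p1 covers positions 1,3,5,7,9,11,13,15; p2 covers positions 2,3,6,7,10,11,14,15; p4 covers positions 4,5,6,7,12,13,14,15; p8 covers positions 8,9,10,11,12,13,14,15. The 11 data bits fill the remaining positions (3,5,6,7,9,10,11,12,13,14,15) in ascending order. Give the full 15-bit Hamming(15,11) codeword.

110010110011010

Place data bits at non-power-of-two positions: b3=0, b5=1, b6=0, b7=1, b9=0, b10=0, b11=1, b12=1, b13=0, b14=1, b15=0.
p1 = XOR of data positions {3,5,7,9,11,13,15} = 0⊕1⊕1⊕0⊕1⊕0⊕0 = 1
p2 = XOR of data positions {3,6,7,10,11,14,15} = 0⊕0⊕1⊕0⊕1⊕1⊕0 = 1
p4 = XOR of data positions {5,6,7,12,13,14,15} = 1⊕0⊕1⊕1⊕0⊕1⊕0 = 0
p8 = XOR of data positions {9,10,11,12,13,14,15} = 0⊕0⊕1⊕1⊕0⊕1⊕0 = 1
Codeword b1..b15 = 110010110011010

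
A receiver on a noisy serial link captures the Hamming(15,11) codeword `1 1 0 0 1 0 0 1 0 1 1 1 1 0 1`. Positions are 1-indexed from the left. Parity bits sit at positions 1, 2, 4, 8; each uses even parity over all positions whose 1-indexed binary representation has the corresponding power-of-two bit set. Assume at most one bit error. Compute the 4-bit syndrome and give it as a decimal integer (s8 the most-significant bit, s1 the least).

1

s1: b1⊕b3⊕b5⊕b7⊕b9⊕b11⊕b13⊕b15 = 1⊕0⊕1⊕0⊕0⊕1⊕1⊕1 = 1
s2: b2⊕b3⊕b6⊕b7⊕b10⊕b11⊕b14⊕b15 = 1⊕0⊕0⊕0⊕1⊕1⊕0⊕1 = 0
s4: b4⊕b5⊕b6⊕b7⊕b12⊕b13⊕b14⊕b15 = 0⊕1⊕0⊕0⊕1⊕1⊕0⊕1 = 0
s8: b8⊕b9⊕b10⊕b11⊕b12⊕b13⊕b14⊕b15 = 1⊕0⊕1⊕1⊕1⊕1⊕0⊕1 = 0
Syndrome (s8...s1) = 0001 → position 1.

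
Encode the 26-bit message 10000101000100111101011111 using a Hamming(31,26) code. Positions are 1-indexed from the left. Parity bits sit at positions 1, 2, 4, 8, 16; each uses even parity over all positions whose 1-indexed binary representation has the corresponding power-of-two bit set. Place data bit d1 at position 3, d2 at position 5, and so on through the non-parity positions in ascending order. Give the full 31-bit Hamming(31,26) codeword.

0111000001010001100111101011111

Place data bits at non-power-of-two positions: b3=1, b5=0, b6=0, b7=0, b9=0, b10=1, b11=0, b12=1, b13=0, b14=0, b15=0, b17=1, b18=0, b19=0, b20=1, b21=1, b22=1, b23=1, b24=0, b25=1, b26=0, b27=1, b28=1, b29=1, b30=1, b31=1.
p1 = XOR of data positions {3,5,7,9,11,13,15,17,19,21,23,25,27,29,31} = 1⊕0⊕0⊕0⊕0⊕0⊕0⊕1⊕0⊕1⊕1⊕1⊕1⊕1⊕1 = 0
p2 = XOR of data positions {3,6,7,10,11,14,15,18,19,22,23,26,27,30,31} = 1⊕0⊕0⊕1⊕0⊕0⊕0⊕0⊕0⊕1⊕1⊕0⊕1⊕1⊕1 = 1
p4 = XOR of data positions {5,6,7,12,13,14,15,20,21,22,23,28,29,30,31} = 0⊕0⊕0⊕1⊕0⊕0⊕0⊕1⊕1⊕1⊕1⊕1⊕1⊕1⊕1 = 1
p8 = XOR of data positions {9,10,11,12,13,14,15,24,25,26,27,28,29,30,31} = 0⊕1⊕0⊕1⊕0⊕0⊕0⊕0⊕1⊕0⊕1⊕1⊕1⊕1⊕1 = 0
p16 = XOR of data positions {17,18,19,20,21,22,23,24,25,26,27,28,29,30,31} = 1⊕0⊕0⊕1⊕1⊕1⊕1⊕0⊕1⊕0⊕1⊕1⊕1⊕1⊕1 = 1
Codeword b1..b31 = 0111000001010001100111101011111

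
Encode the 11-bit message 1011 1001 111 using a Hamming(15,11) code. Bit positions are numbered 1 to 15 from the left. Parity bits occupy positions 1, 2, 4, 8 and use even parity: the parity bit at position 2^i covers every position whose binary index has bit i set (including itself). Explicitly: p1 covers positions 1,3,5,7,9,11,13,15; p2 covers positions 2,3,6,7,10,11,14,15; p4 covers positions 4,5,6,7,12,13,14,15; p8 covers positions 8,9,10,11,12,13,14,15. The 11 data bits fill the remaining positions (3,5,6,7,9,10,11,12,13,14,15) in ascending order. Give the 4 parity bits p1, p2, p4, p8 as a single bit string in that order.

Place data bits at non-power-of-two positions: b3=1, b5=0, b6=1, b7=1, b9=1, b10=0, b11=0, b12=1, b13=1, b14=1, b15=1.
p1 = XOR of data positions {3,5,7,9,11,13,15} = 1⊕0⊕1⊕1⊕0⊕1⊕1 = 1
p2 = XOR of data positions {3,6,7,10,11,14,15} = 1⊕1⊕1⊕0⊕0⊕1⊕1 = 1
p4 = XOR of data positions {5,6,7,12,13,14,15} = 0⊕1⊕1⊕1⊕1⊕1⊕1 = 0
p8 = XOR of data positions {9,10,11,12,13,14,15} = 1⊕0⊕0⊕1⊕1⊕1⊕1 = 1
Parity bits p1,p2,p4,p8 = 1101

1101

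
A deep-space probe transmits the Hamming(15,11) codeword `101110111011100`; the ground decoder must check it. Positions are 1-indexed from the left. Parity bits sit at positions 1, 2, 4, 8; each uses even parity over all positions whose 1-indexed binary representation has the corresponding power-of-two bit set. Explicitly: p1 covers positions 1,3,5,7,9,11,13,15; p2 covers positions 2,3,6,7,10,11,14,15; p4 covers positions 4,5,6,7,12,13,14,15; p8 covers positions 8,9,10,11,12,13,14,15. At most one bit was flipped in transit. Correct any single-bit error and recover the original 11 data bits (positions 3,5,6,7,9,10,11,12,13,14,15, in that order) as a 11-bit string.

11011011101

s1: b1⊕b3⊕b5⊕b7⊕b9⊕b11⊕b13⊕b15 = 1⊕1⊕1⊕1⊕1⊕1⊕1⊕0 = 1
s2: b2⊕b3⊕b6⊕b7⊕b10⊕b11⊕b14⊕b15 = 0⊕1⊕0⊕1⊕0⊕1⊕0⊕0 = 1
s4: b4⊕b5⊕b6⊕b7⊕b12⊕b13⊕b14⊕b15 = 1⊕1⊕0⊕1⊕1⊕1⊕0⊕0 = 1
s8: b8⊕b9⊕b10⊕b11⊕b12⊕b13⊕b14⊕b15 = 1⊕1⊕0⊕1⊕1⊕1⊕0⊕0 = 1
Syndrome (s8...s1) = 1111 → position 15.
Flip bit 15: corrected codeword = 101110111011101
Data bits at positions 3,5,6,7,9,10,11,12,13,14,15: 11011011101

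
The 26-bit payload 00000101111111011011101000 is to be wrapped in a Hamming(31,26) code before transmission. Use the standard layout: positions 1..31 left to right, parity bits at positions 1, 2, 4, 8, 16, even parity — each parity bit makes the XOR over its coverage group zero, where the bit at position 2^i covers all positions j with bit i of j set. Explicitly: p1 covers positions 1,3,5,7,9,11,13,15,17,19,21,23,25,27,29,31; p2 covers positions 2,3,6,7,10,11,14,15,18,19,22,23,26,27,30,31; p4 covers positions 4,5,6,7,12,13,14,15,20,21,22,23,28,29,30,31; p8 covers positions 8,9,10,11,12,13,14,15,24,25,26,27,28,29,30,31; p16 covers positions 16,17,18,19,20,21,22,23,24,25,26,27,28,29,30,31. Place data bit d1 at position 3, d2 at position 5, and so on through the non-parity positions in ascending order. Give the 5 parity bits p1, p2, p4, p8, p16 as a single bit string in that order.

01111

Place data bits at non-power-of-two positions: b3=0, b5=0, b6=0, b7=0, b9=0, b10=1, b11=0, b12=1, b13=1, b14=1, b15=1, b17=1, b18=1, b19=1, b20=0, b21=1, b22=1, b23=0, b24=1, b25=1, b26=1, b27=0, b28=1, b29=0, b30=0, b31=0.
p1 = XOR of data positions {3,5,7,9,11,13,15,17,19,21,23,25,27,29,31} = 0⊕0⊕0⊕0⊕0⊕1⊕1⊕1⊕1⊕1⊕0⊕1⊕0⊕0⊕0 = 0
p2 = XOR of data positions {3,6,7,10,11,14,15,18,19,22,23,26,27,30,31} = 0⊕0⊕0⊕1⊕0⊕1⊕1⊕1⊕1⊕1⊕0⊕1⊕0⊕0⊕0 = 1
p4 = XOR of data positions {5,6,7,12,13,14,15,20,21,22,23,28,29,30,31} = 0⊕0⊕0⊕1⊕1⊕1⊕1⊕0⊕1⊕1⊕0⊕1⊕0⊕0⊕0 = 1
p8 = XOR of data positions {9,10,11,12,13,14,15,24,25,26,27,28,29,30,31} = 0⊕1⊕0⊕1⊕1⊕1⊕1⊕1⊕1⊕1⊕0⊕1⊕0⊕0⊕0 = 1
p16 = XOR of data positions {17,18,19,20,21,22,23,24,25,26,27,28,29,30,31} = 1⊕1⊕1⊕0⊕1⊕1⊕0⊕1⊕1⊕1⊕0⊕1⊕0⊕0⊕0 = 1
Parity bits p1,p2,p4,p8,p16 = 01111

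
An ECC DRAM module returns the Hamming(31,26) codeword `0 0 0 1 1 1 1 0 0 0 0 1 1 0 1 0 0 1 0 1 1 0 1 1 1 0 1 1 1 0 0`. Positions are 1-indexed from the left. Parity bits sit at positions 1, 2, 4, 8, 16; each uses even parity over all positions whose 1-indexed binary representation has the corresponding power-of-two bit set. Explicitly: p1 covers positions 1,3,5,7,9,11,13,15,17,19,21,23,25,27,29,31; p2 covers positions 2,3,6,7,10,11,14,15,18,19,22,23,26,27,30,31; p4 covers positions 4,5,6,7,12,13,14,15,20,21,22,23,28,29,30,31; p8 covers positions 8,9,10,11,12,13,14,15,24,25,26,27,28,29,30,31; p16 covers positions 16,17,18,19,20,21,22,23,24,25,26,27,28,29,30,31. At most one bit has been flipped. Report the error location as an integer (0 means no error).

17

s1: b1⊕b3⊕b5⊕b7⊕b9⊕b11⊕b13⊕b15⊕b17⊕b19⊕b21⊕b23⊕b25⊕b27⊕b29⊕b31 = 0⊕0⊕1⊕1⊕0⊕0⊕1⊕1⊕0⊕0⊕1⊕1⊕1⊕1⊕1⊕0 = 1
s2: b2⊕b3⊕b6⊕b7⊕b10⊕b11⊕b14⊕b15⊕b18⊕b19⊕b22⊕b23⊕b26⊕b27⊕b30⊕b31 = 0⊕0⊕1⊕1⊕0⊕0⊕0⊕1⊕1⊕0⊕0⊕1⊕0⊕1⊕0⊕0 = 0
s4: b4⊕b5⊕b6⊕b7⊕b12⊕b13⊕b14⊕b15⊕b20⊕b21⊕b22⊕b23⊕b28⊕b29⊕b30⊕b31 = 1⊕1⊕1⊕1⊕1⊕1⊕0⊕1⊕1⊕1⊕0⊕1⊕1⊕1⊕0⊕0 = 0
s8: b8⊕b9⊕b10⊕b11⊕b12⊕b13⊕b14⊕b15⊕b24⊕b25⊕b26⊕b27⊕b28⊕b29⊕b30⊕b31 = 0⊕0⊕0⊕0⊕1⊕1⊕0⊕1⊕1⊕1⊕0⊕1⊕1⊕1⊕0⊕0 = 0
s16: b16⊕b17⊕b18⊕b19⊕b20⊕b21⊕b22⊕b23⊕b24⊕b25⊕b26⊕b27⊕b28⊕b29⊕b30⊕b31 = 0⊕0⊕1⊕0⊕1⊕1⊕0⊕1⊕1⊕1⊕0⊕1⊕1⊕1⊕0⊕0 = 1
Syndrome (s16...s1) = 10001 → position 17.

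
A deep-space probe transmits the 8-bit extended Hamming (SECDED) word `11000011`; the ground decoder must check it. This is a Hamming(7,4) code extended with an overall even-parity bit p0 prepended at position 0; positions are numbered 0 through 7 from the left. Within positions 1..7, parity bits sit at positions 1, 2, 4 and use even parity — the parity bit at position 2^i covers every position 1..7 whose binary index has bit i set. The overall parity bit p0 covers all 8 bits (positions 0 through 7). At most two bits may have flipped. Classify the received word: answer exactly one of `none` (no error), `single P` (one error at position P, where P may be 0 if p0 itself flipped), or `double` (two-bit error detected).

s1: b1⊕b3⊕b5⊕b7 = 1⊕0⊕0⊕1 = 0
s2: b2⊕b3⊕b6⊕b7 = 0⊕0⊕1⊕1 = 0
s4: b4⊕b5⊕b6⊕b7 = 0⊕0⊕1⊕1 = 0
Syndrome (s4...s1) = 000 → position 0 (no error).
Overall parity (XOR of all 8 bits, including p0): 1⊕1⊕0⊕0⊕0⊕0⊕1⊕1 = 0
Overall=0, syndrome position=0 → no error.

none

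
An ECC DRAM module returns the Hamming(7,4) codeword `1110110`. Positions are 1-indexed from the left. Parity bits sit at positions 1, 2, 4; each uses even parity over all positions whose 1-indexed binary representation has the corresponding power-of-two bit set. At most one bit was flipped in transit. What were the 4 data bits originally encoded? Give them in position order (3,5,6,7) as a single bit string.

0110

s1: b1⊕b3⊕b5⊕b7 = 1⊕1⊕1⊕0 = 1
s2: b2⊕b3⊕b6⊕b7 = 1⊕1⊕1⊕0 = 1
s4: b4⊕b5⊕b6⊕b7 = 0⊕1⊕1⊕0 = 0
Syndrome (s4...s1) = 011 → position 3.
Flip bit 3: corrected codeword = 1100110
Data bits at positions 3,5,6,7: 0110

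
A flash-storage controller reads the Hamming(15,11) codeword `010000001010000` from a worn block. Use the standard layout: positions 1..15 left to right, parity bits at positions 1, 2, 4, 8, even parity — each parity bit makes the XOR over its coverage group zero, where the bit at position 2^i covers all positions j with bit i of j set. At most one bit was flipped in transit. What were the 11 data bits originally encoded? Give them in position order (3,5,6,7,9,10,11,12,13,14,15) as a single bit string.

s1: b1⊕b3⊕b5⊕b7⊕b9⊕b11⊕b13⊕b15 = 0⊕0⊕0⊕0⊕1⊕1⊕0⊕0 = 0
s2: b2⊕b3⊕b6⊕b7⊕b10⊕b11⊕b14⊕b15 = 1⊕0⊕0⊕0⊕0⊕1⊕0⊕0 = 0
s4: b4⊕b5⊕b6⊕b7⊕b12⊕b13⊕b14⊕b15 = 0⊕0⊕0⊕0⊕0⊕0⊕0⊕0 = 0
s8: b8⊕b9⊕b10⊕b11⊕b12⊕b13⊕b14⊕b15 = 0⊕1⊕0⊕1⊕0⊕0⊕0⊕0 = 0
Syndrome (s8...s1) = 0000 → position 0 (no error).
No correction needed.
Data bits at positions 3,5,6,7,9,10,11,12,13,14,15: 00001010000

00001010000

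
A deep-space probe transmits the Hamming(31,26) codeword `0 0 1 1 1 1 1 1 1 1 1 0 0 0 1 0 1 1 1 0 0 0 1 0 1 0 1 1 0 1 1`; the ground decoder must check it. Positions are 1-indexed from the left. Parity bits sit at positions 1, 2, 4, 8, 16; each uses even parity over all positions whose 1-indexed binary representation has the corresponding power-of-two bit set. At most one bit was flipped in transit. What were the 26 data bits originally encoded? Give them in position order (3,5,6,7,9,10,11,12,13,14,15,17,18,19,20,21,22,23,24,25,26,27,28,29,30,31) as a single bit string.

s1: b1⊕b3⊕b5⊕b7⊕b9⊕b11⊕b13⊕b15⊕b17⊕b19⊕b21⊕b23⊕b25⊕b27⊕b29⊕b31 = 0⊕1⊕1⊕1⊕1⊕1⊕0⊕1⊕1⊕1⊕0⊕1⊕1⊕1⊕0⊕1 = 0
s2: b2⊕b3⊕b6⊕b7⊕b10⊕b11⊕b14⊕b15⊕b18⊕b19⊕b22⊕b23⊕b26⊕b27⊕b30⊕b31 = 0⊕1⊕1⊕1⊕1⊕1⊕0⊕1⊕1⊕1⊕0⊕1⊕0⊕1⊕1⊕1 = 0
s4: b4⊕b5⊕b6⊕b7⊕b12⊕b13⊕b14⊕b15⊕b20⊕b21⊕b22⊕b23⊕b28⊕b29⊕b30⊕b31 = 1⊕1⊕1⊕1⊕0⊕0⊕0⊕1⊕0⊕0⊕0⊕1⊕1⊕0⊕1⊕1 = 1
s8: b8⊕b9⊕b10⊕b11⊕b12⊕b13⊕b14⊕b15⊕b24⊕b25⊕b26⊕b27⊕b28⊕b29⊕b30⊕b31 = 1⊕1⊕1⊕1⊕0⊕0⊕0⊕1⊕0⊕1⊕0⊕1⊕1⊕0⊕1⊕1 = 0
s16: b16⊕b17⊕b18⊕b19⊕b20⊕b21⊕b22⊕b23⊕b24⊕b25⊕b26⊕b27⊕b28⊕b29⊕b30⊕b31 = 0⊕1⊕1⊕1⊕0⊕0⊕0⊕1⊕0⊕1⊕0⊕1⊕1⊕0⊕1⊕1 = 1
Syndrome (s16...s1) = 10100 → position 20.
Flip bit 20: corrected codeword = 0011111111100010111100101011011
Data bits at positions 3,5,6,7,9,10,11,12,13,14,15,17,18,19,20,21,22,23,24,25,26,27,28,29,30,31: 11111110001111100101011011

11111110001111100101011011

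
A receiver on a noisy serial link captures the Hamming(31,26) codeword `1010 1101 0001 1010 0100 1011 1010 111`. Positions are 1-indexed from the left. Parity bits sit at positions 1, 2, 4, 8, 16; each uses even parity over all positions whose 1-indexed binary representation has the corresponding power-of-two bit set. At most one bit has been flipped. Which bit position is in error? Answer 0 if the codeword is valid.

s1: b1⊕b3⊕b5⊕b7⊕b9⊕b11⊕b13⊕b15⊕b17⊕b19⊕b21⊕b23⊕b25⊕b27⊕b29⊕b31 = 1⊕1⊕1⊕0⊕0⊕0⊕1⊕1⊕0⊕0⊕1⊕1⊕1⊕1⊕1⊕1 = 1
s2: b2⊕b3⊕b6⊕b7⊕b10⊕b11⊕b14⊕b15⊕b18⊕b19⊕b22⊕b23⊕b26⊕b27⊕b30⊕b31 = 0⊕1⊕1⊕0⊕0⊕0⊕0⊕1⊕1⊕0⊕0⊕1⊕0⊕1⊕1⊕1 = 0
s4: b4⊕b5⊕b6⊕b7⊕b12⊕b13⊕b14⊕b15⊕b20⊕b21⊕b22⊕b23⊕b28⊕b29⊕b30⊕b31 = 0⊕1⊕1⊕0⊕1⊕1⊕0⊕1⊕0⊕1⊕0⊕1⊕0⊕1⊕1⊕1 = 0
s8: b8⊕b9⊕b10⊕b11⊕b12⊕b13⊕b14⊕b15⊕b24⊕b25⊕b26⊕b27⊕b28⊕b29⊕b30⊕b31 = 1⊕0⊕0⊕0⊕1⊕1⊕0⊕1⊕1⊕1⊕0⊕1⊕0⊕1⊕1⊕1 = 0
s16: b16⊕b17⊕b18⊕b19⊕b20⊕b21⊕b22⊕b23⊕b24⊕b25⊕b26⊕b27⊕b28⊕b29⊕b30⊕b31 = 0⊕0⊕1⊕0⊕0⊕1⊕0⊕1⊕1⊕1⊕0⊕1⊕0⊕1⊕1⊕1 = 1
Syndrome (s16...s1) = 10001 → position 17.

17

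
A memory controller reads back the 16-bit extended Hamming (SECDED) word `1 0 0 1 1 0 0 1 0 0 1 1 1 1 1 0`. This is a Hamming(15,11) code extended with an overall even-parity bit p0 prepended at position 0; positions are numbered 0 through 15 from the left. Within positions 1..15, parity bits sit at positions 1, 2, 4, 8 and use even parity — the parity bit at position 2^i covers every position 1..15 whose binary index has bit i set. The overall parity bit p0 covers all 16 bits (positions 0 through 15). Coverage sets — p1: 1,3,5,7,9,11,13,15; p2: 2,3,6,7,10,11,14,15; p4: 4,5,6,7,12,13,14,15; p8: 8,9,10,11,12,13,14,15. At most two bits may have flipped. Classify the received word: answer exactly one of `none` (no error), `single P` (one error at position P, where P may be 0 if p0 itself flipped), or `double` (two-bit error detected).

single 14

s1: b1⊕b3⊕b5⊕b7⊕b9⊕b11⊕b13⊕b15 = 0⊕1⊕0⊕1⊕0⊕1⊕1⊕0 = 0
s2: b2⊕b3⊕b6⊕b7⊕b10⊕b11⊕b14⊕b15 = 0⊕1⊕0⊕1⊕1⊕1⊕1⊕0 = 1
s4: b4⊕b5⊕b6⊕b7⊕b12⊕b13⊕b14⊕b15 = 1⊕0⊕0⊕1⊕1⊕1⊕1⊕0 = 1
s8: b8⊕b9⊕b10⊕b11⊕b12⊕b13⊕b14⊕b15 = 0⊕0⊕1⊕1⊕1⊕1⊕1⊕0 = 1
Syndrome (s8...s1) = 1110 → position 14.
Overall parity (XOR of all 16 bits, including p0): 1⊕0⊕0⊕1⊕1⊕0⊕0⊕1⊕0⊕0⊕1⊕1⊕1⊕1⊕1⊕0 = 1
Overall=1, syndrome position=14 → single-bit error at position 14.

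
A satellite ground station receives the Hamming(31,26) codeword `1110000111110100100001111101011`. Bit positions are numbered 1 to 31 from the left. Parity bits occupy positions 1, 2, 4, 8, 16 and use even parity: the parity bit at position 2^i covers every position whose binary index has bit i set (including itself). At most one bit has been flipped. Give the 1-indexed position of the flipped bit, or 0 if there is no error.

20

s1: b1⊕b3⊕b5⊕b7⊕b9⊕b11⊕b13⊕b15⊕b17⊕b19⊕b21⊕b23⊕b25⊕b27⊕b29⊕b31 = 1⊕1⊕0⊕0⊕1⊕1⊕0⊕0⊕1⊕0⊕0⊕1⊕1⊕0⊕0⊕1 = 0
s2: b2⊕b3⊕b6⊕b7⊕b10⊕b11⊕b14⊕b15⊕b18⊕b19⊕b22⊕b23⊕b26⊕b27⊕b30⊕b31 = 1⊕1⊕0⊕0⊕1⊕1⊕1⊕0⊕0⊕0⊕1⊕1⊕1⊕0⊕1⊕1 = 0
s4: b4⊕b5⊕b6⊕b7⊕b12⊕b13⊕b14⊕b15⊕b20⊕b21⊕b22⊕b23⊕b28⊕b29⊕b30⊕b31 = 0⊕0⊕0⊕0⊕1⊕0⊕1⊕0⊕0⊕0⊕1⊕1⊕1⊕0⊕1⊕1 = 1
s8: b8⊕b9⊕b10⊕b11⊕b12⊕b13⊕b14⊕b15⊕b24⊕b25⊕b26⊕b27⊕b28⊕b29⊕b30⊕b31 = 1⊕1⊕1⊕1⊕1⊕0⊕1⊕0⊕1⊕1⊕1⊕0⊕1⊕0⊕1⊕1 = 0
s16: b16⊕b17⊕b18⊕b19⊕b20⊕b21⊕b22⊕b23⊕b24⊕b25⊕b26⊕b27⊕b28⊕b29⊕b30⊕b31 = 0⊕1⊕0⊕0⊕0⊕0⊕1⊕1⊕1⊕1⊕1⊕0⊕1⊕0⊕1⊕1 = 1
Syndrome (s16...s1) = 10100 → position 20.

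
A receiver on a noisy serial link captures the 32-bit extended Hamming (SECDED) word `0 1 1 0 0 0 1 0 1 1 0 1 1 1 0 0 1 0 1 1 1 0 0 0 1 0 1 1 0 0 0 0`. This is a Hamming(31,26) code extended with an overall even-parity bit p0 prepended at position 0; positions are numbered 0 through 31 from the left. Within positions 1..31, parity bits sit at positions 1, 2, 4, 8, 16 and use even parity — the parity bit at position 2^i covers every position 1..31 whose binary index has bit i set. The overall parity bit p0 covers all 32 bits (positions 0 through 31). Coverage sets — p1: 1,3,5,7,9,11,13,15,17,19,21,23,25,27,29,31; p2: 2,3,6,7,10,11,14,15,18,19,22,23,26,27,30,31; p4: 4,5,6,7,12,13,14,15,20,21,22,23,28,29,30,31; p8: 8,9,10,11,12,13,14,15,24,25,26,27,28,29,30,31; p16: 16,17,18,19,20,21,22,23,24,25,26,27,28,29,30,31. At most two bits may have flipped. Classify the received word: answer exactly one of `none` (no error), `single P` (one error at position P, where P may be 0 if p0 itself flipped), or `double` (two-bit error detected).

s1: b1⊕b3⊕b5⊕b7⊕b9⊕b11⊕b13⊕b15⊕b17⊕b19⊕b21⊕b23⊕b25⊕b27⊕b29⊕b31 = 1⊕0⊕0⊕0⊕1⊕1⊕1⊕0⊕0⊕1⊕0⊕0⊕0⊕1⊕0⊕0 = 0
s2: b2⊕b3⊕b6⊕b7⊕b10⊕b11⊕b14⊕b15⊕b18⊕b19⊕b22⊕b23⊕b26⊕b27⊕b30⊕b31 = 1⊕0⊕1⊕0⊕0⊕1⊕0⊕0⊕1⊕1⊕0⊕0⊕1⊕1⊕0⊕0 = 1
s4: b4⊕b5⊕b6⊕b7⊕b12⊕b13⊕b14⊕b15⊕b20⊕b21⊕b22⊕b23⊕b28⊕b29⊕b30⊕b31 = 0⊕0⊕1⊕0⊕1⊕1⊕0⊕0⊕1⊕0⊕0⊕0⊕0⊕0⊕0⊕0 = 0
s8: b8⊕b9⊕b10⊕b11⊕b12⊕b13⊕b14⊕b15⊕b24⊕b25⊕b26⊕b27⊕b28⊕b29⊕b30⊕b31 = 1⊕1⊕0⊕1⊕1⊕1⊕0⊕0⊕1⊕0⊕1⊕1⊕0⊕0⊕0⊕0 = 0
s16: b16⊕b17⊕b18⊕b19⊕b20⊕b21⊕b22⊕b23⊕b24⊕b25⊕b26⊕b27⊕b28⊕b29⊕b30⊕b31 = 1⊕0⊕1⊕1⊕1⊕0⊕0⊕0⊕1⊕0⊕1⊕1⊕0⊕0⊕0⊕0 = 1
Syndrome (s16...s1) = 10010 → position 18.
Overall parity (XOR of all 32 bits, including p0): 0⊕1⊕1⊕0⊕0⊕0⊕1⊕0⊕1⊕1⊕0⊕1⊕1⊕1⊕0⊕0⊕1⊕0⊕1⊕1⊕1⊕0⊕0⊕0⊕1⊕0⊕1⊕1⊕0⊕0⊕0⊕0 = 1
Overall=1, syndrome position=18 → single-bit error at position 18.

single 18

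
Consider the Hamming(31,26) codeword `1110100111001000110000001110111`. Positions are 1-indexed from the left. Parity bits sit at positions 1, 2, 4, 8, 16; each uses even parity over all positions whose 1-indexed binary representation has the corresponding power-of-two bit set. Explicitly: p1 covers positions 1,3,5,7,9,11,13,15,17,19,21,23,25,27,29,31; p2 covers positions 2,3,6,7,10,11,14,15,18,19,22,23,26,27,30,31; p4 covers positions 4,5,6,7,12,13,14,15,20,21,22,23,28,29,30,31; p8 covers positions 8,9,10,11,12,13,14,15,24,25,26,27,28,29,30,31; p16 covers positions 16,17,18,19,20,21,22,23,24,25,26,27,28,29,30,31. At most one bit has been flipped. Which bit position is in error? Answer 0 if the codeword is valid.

4

s1: b1⊕b3⊕b5⊕b7⊕b9⊕b11⊕b13⊕b15⊕b17⊕b19⊕b21⊕b23⊕b25⊕b27⊕b29⊕b31 = 1⊕1⊕1⊕0⊕1⊕0⊕1⊕0⊕1⊕0⊕0⊕0⊕1⊕1⊕1⊕1 = 0
s2: b2⊕b3⊕b6⊕b7⊕b10⊕b11⊕b14⊕b15⊕b18⊕b19⊕b22⊕b23⊕b26⊕b27⊕b30⊕b31 = 1⊕1⊕0⊕0⊕1⊕0⊕0⊕0⊕1⊕0⊕0⊕0⊕1⊕1⊕1⊕1 = 0
s4: b4⊕b5⊕b6⊕b7⊕b12⊕b13⊕b14⊕b15⊕b20⊕b21⊕b22⊕b23⊕b28⊕b29⊕b30⊕b31 = 0⊕1⊕0⊕0⊕0⊕1⊕0⊕0⊕0⊕0⊕0⊕0⊕0⊕1⊕1⊕1 = 1
s8: b8⊕b9⊕b10⊕b11⊕b12⊕b13⊕b14⊕b15⊕b24⊕b25⊕b26⊕b27⊕b28⊕b29⊕b30⊕b31 = 1⊕1⊕1⊕0⊕0⊕1⊕0⊕0⊕0⊕1⊕1⊕1⊕0⊕1⊕1⊕1 = 0
s16: b16⊕b17⊕b18⊕b19⊕b20⊕b21⊕b22⊕b23⊕b24⊕b25⊕b26⊕b27⊕b28⊕b29⊕b30⊕b31 = 0⊕1⊕1⊕0⊕0⊕0⊕0⊕0⊕0⊕1⊕1⊕1⊕0⊕1⊕1⊕1 = 0
Syndrome (s16...s1) = 00100 → position 4.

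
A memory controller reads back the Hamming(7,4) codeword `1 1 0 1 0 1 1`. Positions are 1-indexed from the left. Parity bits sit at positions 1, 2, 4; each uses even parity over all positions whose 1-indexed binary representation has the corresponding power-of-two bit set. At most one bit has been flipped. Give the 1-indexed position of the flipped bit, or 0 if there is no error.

6

s1: b1⊕b3⊕b5⊕b7 = 1⊕0⊕0⊕1 = 0
s2: b2⊕b3⊕b6⊕b7 = 1⊕0⊕1⊕1 = 1
s4: b4⊕b5⊕b6⊕b7 = 1⊕0⊕1⊕1 = 1
Syndrome (s4...s1) = 110 → position 6.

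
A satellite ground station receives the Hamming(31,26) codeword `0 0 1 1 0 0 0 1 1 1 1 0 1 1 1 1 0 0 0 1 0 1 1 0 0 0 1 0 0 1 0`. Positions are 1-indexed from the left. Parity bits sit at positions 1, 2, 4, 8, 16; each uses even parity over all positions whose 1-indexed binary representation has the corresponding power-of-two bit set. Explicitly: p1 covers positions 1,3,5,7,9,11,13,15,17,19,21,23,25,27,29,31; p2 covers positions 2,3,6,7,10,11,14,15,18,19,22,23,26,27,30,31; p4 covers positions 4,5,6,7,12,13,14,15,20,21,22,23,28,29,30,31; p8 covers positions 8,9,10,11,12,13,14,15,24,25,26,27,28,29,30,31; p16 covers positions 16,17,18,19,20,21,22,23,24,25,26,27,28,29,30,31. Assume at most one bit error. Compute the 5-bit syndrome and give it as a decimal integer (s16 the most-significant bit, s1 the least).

s1: b1⊕b3⊕b5⊕b7⊕b9⊕b11⊕b13⊕b15⊕b17⊕b19⊕b21⊕b23⊕b25⊕b27⊕b29⊕b31 = 0⊕1⊕0⊕0⊕1⊕1⊕1⊕1⊕0⊕0⊕0⊕1⊕0⊕1⊕0⊕0 = 1
s2: b2⊕b3⊕b6⊕b7⊕b10⊕b11⊕b14⊕b15⊕b18⊕b19⊕b22⊕b23⊕b26⊕b27⊕b30⊕b31 = 0⊕1⊕0⊕0⊕1⊕1⊕1⊕1⊕0⊕0⊕1⊕1⊕0⊕1⊕1⊕0 = 1
s4: b4⊕b5⊕b6⊕b7⊕b12⊕b13⊕b14⊕b15⊕b20⊕b21⊕b22⊕b23⊕b28⊕b29⊕b30⊕b31 = 1⊕0⊕0⊕0⊕0⊕1⊕1⊕1⊕1⊕0⊕1⊕1⊕0⊕0⊕1⊕0 = 0
s8: b8⊕b9⊕b10⊕b11⊕b12⊕b13⊕b14⊕b15⊕b24⊕b25⊕b26⊕b27⊕b28⊕b29⊕b30⊕b31 = 1⊕1⊕1⊕1⊕0⊕1⊕1⊕1⊕0⊕0⊕0⊕1⊕0⊕0⊕1⊕0 = 1
s16: b16⊕b17⊕b18⊕b19⊕b20⊕b21⊕b22⊕b23⊕b24⊕b25⊕b26⊕b27⊕b28⊕b29⊕b30⊕b31 = 1⊕0⊕0⊕0⊕1⊕0⊕1⊕1⊕0⊕0⊕0⊕1⊕0⊕0⊕1⊕0 = 0
Syndrome (s16...s1) = 01011 → position 11.

11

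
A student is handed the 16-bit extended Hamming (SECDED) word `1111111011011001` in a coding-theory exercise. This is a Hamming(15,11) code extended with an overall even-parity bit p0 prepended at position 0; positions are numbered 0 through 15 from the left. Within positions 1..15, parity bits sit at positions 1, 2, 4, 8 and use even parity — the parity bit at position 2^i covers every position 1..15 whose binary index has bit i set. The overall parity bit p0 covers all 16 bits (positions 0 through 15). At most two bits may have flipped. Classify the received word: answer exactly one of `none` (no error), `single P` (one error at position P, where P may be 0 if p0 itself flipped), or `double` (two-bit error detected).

s1: b1⊕b3⊕b5⊕b7⊕b9⊕b11⊕b13⊕b15 = 1⊕1⊕1⊕0⊕1⊕1⊕0⊕1 = 0
s2: b2⊕b3⊕b6⊕b7⊕b10⊕b11⊕b14⊕b15 = 1⊕1⊕1⊕0⊕0⊕1⊕0⊕1 = 1
s4: b4⊕b5⊕b6⊕b7⊕b12⊕b13⊕b14⊕b15 = 1⊕1⊕1⊕0⊕1⊕0⊕0⊕1 = 1
s8: b8⊕b9⊕b10⊕b11⊕b12⊕b13⊕b14⊕b15 = 1⊕1⊕0⊕1⊕1⊕0⊕0⊕1 = 1
Syndrome (s8...s1) = 1110 → position 14.
Overall parity (XOR of all 16 bits, including p0): 1⊕1⊕1⊕1⊕1⊕1⊕1⊕0⊕1⊕1⊕0⊕1⊕1⊕0⊕0⊕1 = 0
Overall=0, syndrome position=14 → double-bit error detected (uncorrectable).

double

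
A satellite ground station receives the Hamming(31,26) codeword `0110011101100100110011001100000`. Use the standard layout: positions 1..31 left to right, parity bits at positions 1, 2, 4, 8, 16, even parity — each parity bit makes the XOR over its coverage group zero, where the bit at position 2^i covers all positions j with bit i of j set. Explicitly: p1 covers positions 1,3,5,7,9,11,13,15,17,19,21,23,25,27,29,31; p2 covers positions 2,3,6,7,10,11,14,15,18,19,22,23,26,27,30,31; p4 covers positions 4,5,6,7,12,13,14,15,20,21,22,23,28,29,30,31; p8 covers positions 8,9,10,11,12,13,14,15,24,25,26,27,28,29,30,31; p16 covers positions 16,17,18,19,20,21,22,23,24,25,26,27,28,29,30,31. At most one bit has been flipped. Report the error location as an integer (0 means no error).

s1: b1⊕b3⊕b5⊕b7⊕b9⊕b11⊕b13⊕b15⊕b17⊕b19⊕b21⊕b23⊕b25⊕b27⊕b29⊕b31 = 0⊕1⊕0⊕1⊕0⊕1⊕0⊕0⊕1⊕0⊕1⊕0⊕1⊕0⊕0⊕0 = 0
s2: b2⊕b3⊕b6⊕b7⊕b10⊕b11⊕b14⊕b15⊕b18⊕b19⊕b22⊕b23⊕b26⊕b27⊕b30⊕b31 = 1⊕1⊕1⊕1⊕1⊕1⊕1⊕0⊕1⊕0⊕1⊕0⊕1⊕0⊕0⊕0 = 0
s4: b4⊕b5⊕b6⊕b7⊕b12⊕b13⊕b14⊕b15⊕b20⊕b21⊕b22⊕b23⊕b28⊕b29⊕b30⊕b31 = 0⊕0⊕1⊕1⊕0⊕0⊕1⊕0⊕0⊕1⊕1⊕0⊕0⊕0⊕0⊕0 = 1
s8: b8⊕b9⊕b10⊕b11⊕b12⊕b13⊕b14⊕b15⊕b24⊕b25⊕b26⊕b27⊕b28⊕b29⊕b30⊕b31 = 1⊕0⊕1⊕1⊕0⊕0⊕1⊕0⊕0⊕1⊕1⊕0⊕0⊕0⊕0⊕0 = 0
s16: b16⊕b17⊕b18⊕b19⊕b20⊕b21⊕b22⊕b23⊕b24⊕b25⊕b26⊕b27⊕b28⊕b29⊕b30⊕b31 = 0⊕1⊕1⊕0⊕0⊕1⊕1⊕0⊕0⊕1⊕1⊕0⊕0⊕0⊕0⊕0 = 0
Syndrome (s16...s1) = 00100 → position 4.

4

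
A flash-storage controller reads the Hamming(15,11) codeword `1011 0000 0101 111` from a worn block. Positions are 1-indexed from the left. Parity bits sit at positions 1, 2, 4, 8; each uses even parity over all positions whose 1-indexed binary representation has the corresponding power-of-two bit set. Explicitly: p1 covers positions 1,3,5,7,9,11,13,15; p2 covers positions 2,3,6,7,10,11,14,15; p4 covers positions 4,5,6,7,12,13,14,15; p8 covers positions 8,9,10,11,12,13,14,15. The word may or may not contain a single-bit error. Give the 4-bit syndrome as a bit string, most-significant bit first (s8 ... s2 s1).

1100

s1: b1⊕b3⊕b5⊕b7⊕b9⊕b11⊕b13⊕b15 = 1⊕1⊕0⊕0⊕0⊕0⊕1⊕1 = 0
s2: b2⊕b3⊕b6⊕b7⊕b10⊕b11⊕b14⊕b15 = 0⊕1⊕0⊕0⊕1⊕0⊕1⊕1 = 0
s4: b4⊕b5⊕b6⊕b7⊕b12⊕b13⊕b14⊕b15 = 1⊕0⊕0⊕0⊕1⊕1⊕1⊕1 = 1
s8: b8⊕b9⊕b10⊕b11⊕b12⊕b13⊕b14⊕b15 = 0⊕0⊕1⊕0⊕1⊕1⊕1⊕1 = 1
Syndrome (s8...s1) = 1100 → position 12.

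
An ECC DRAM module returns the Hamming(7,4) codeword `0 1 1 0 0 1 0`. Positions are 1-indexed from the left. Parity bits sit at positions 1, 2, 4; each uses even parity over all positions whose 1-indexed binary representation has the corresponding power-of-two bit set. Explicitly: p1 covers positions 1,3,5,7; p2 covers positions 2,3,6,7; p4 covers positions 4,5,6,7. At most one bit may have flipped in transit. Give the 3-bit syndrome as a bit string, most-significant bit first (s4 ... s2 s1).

111

s1: b1⊕b3⊕b5⊕b7 = 0⊕1⊕0⊕0 = 1
s2: b2⊕b3⊕b6⊕b7 = 1⊕1⊕1⊕0 = 1
s4: b4⊕b5⊕b6⊕b7 = 0⊕0⊕1⊕0 = 1
Syndrome (s4...s1) = 111 → position 7.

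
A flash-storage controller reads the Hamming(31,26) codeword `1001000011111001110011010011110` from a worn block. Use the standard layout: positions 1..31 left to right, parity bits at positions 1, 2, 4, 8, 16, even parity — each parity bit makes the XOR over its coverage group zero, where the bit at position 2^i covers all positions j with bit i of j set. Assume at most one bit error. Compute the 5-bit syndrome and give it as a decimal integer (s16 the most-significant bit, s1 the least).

0

s1: b1⊕b3⊕b5⊕b7⊕b9⊕b11⊕b13⊕b15⊕b17⊕b19⊕b21⊕b23⊕b25⊕b27⊕b29⊕b31 = 1⊕0⊕0⊕0⊕1⊕1⊕1⊕0⊕1⊕0⊕1⊕0⊕0⊕1⊕1⊕0 = 0
s2: b2⊕b3⊕b6⊕b7⊕b10⊕b11⊕b14⊕b15⊕b18⊕b19⊕b22⊕b23⊕b26⊕b27⊕b30⊕b31 = 0⊕0⊕0⊕0⊕1⊕1⊕0⊕0⊕1⊕0⊕1⊕0⊕0⊕1⊕1⊕0 = 0
s4: b4⊕b5⊕b6⊕b7⊕b12⊕b13⊕b14⊕b15⊕b20⊕b21⊕b22⊕b23⊕b28⊕b29⊕b30⊕b31 = 1⊕0⊕0⊕0⊕1⊕1⊕0⊕0⊕0⊕1⊕1⊕0⊕1⊕1⊕1⊕0 = 0
s8: b8⊕b9⊕b10⊕b11⊕b12⊕b13⊕b14⊕b15⊕b24⊕b25⊕b26⊕b27⊕b28⊕b29⊕b30⊕b31 = 0⊕1⊕1⊕1⊕1⊕1⊕0⊕0⊕1⊕0⊕0⊕1⊕1⊕1⊕1⊕0 = 0
s16: b16⊕b17⊕b18⊕b19⊕b20⊕b21⊕b22⊕b23⊕b24⊕b25⊕b26⊕b27⊕b28⊕b29⊕b30⊕b31 = 1⊕1⊕1⊕0⊕0⊕1⊕1⊕0⊕1⊕0⊕0⊕1⊕1⊕1⊕1⊕0 = 0
Syndrome (s16...s1) = 00000 → position 0 (no error).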